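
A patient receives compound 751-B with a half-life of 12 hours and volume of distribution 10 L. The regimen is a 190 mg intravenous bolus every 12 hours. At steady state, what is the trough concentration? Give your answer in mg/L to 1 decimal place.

τ = 12 h = 1 half-life, so f = (1/2)^1 = 0.5.
At steady state, R = 1/(1 − 0.5) = 2/1.
Single-dose peak C₀ = D/Vd = 190/10 = 19 mg/L.
Steady-state peak Cmax,ss = C₀·R = 19 × 2/1 ≈ 38.000 mg/L.
Steady-state trough Cmin,ss = Cmax,ss·f ≈ 38.000 × 0.5 ≈ 19.000 mg/L.

19.0 mg/L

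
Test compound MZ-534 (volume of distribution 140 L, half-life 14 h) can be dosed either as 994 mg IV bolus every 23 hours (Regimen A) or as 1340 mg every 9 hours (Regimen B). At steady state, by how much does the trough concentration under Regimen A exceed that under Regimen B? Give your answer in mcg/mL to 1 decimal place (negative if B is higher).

Regimen A: f = (1/2)^(23/14) ≈ 0.3202; Cmin,ss = (994/140)·f/(1−f) ≈ 3.344 mcg/mL.
Regimen B: f = (1/2)^(9/14) ≈ 0.6404; Cmin,ss = (1340/140)·f/(1−f) ≈ 17.045 mcg/mL.
Difference ≈ 3.344 − 17.045 ≈ -13.701 mcg/mL.

-13.7 mcg/mL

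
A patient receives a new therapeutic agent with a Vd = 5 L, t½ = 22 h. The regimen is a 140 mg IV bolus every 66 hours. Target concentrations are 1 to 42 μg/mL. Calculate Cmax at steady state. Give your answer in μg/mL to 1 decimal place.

32.0 μg/mL

The dosing interval is 3 half-lives, so f = 2^(−3) = 0.125.
Accumulation ratio R = 1/(1 − f) = 1/0.875 = 8/7.
Single-dose peak C₀ = D/Vd = 140/5 = 28 μg/mL.
Steady-state peak Cmax,ss = C₀·R = 28 × 8/7 ≈ 32.000 μg/mL.
Peak 32.0 μg/mL vs MTC 42 μg/mL: below toxic threshold.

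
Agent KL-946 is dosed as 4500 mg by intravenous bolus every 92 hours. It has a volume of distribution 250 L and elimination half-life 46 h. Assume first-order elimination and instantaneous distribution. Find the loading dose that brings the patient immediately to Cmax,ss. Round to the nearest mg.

f = (1/2)^(92/46) ≈ 0.250000; accumulation ratio R = 1/(1−f) ≈ 1.33333.
Loading dose to hit Cmax,ss on first dose: D_load = D_maint·R ≈ 4500 × 1.33333 ≈ 5999.98 mg.

6000 mg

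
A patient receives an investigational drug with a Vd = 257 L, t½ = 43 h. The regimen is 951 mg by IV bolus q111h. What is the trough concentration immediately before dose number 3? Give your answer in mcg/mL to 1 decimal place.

0.7 mcg/mL

f = (1/2)^(τ/t½) = (1/2)^(111/43) ≈ 0.1671.
C₀ = D/Vd = 951/257 ≈ 3.700 mcg/mL.
Before the 3rd dose, 2 doses have been given. Superposition: Cmin = C₀·(f + f²).
≈ 3.700 × (0.1671 + 0.0279) ≈ 3.700 × 0.1950 ≈ 0.722 mcg/mL.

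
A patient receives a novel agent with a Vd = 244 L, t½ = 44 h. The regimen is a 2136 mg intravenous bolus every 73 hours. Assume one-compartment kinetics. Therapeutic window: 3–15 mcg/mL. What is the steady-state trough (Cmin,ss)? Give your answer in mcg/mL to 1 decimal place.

Over one 73-h interval, 73/44 ≈ 1.6591 half-lives elapse, leaving f ≈ 0.3166 of each dose.
Each bolus raises the concentration by D/Vd = 2136/244 ≈ 8.754 mcg/mL.
Steady-state trough Cmin,ss = C₀·f/(1−f) ≈ 8.754 × 0.3166/0.6834 ≈ 4.055 mcg/mL.
Trough 4.1 mcg/mL vs MEC 3 mcg/mL: adequate.

4.1 mcg/mL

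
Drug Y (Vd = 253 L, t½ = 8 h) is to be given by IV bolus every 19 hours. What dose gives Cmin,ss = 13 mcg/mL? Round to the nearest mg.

τ/t½ = 19/8 ≈ 2.375, so f = (1/2)^(19/8) ≈ 0.192776.
Cmin,ss = (D/Vd)·f/(1−f), so D = Cmin,ss·Vd·(1−f)/f.
D = 13 × 253 × (1−f)/f ≈ 13 × 253 × 4.18737 ≈ 13772.26 mg.

13772 mg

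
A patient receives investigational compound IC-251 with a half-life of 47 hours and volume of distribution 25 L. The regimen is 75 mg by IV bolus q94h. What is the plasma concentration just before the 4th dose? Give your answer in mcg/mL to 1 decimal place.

f = (1/2)^(τ/t½) = (1/2)^(94/47) ≈ 0.2500.
C₀ = D/Vd = 75/25 ≈ 3.000 mcg/mL.
Before the 4th dose, 3 doses have been given. Superposition: Cmin = C₀·(f + f² + … + f^3).
≈ 3.000 × (0.2500 + 0.0625 + 0.0156) ≈ 3.000 × 0.3281 ≈ 0.984 mcg/mL.

1.0 mcg/mL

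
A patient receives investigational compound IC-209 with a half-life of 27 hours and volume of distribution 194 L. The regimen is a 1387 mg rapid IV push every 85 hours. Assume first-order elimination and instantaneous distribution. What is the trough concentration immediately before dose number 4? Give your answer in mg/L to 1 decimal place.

f = (1/2)^(τ/t½) = (1/2)^(85/27) ≈ 0.1128.
C₀ = D/Vd = 1387/194 ≈ 7.149 mg/L.
Before the 4th dose, 3 doses have been given. Superposition: Cmin = C₀·(f + f² + … + f^3).
≈ 7.149 × (0.1128 + 0.0127 + 0.0014) ≈ 7.149 × 0.1269 ≈ 0.907 mg/L.

0.9 mg/L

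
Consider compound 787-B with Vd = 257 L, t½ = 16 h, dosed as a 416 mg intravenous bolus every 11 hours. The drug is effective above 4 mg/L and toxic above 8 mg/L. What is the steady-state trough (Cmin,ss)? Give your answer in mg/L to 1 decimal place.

τ/t½ = 11/16 ≈ 0.6875, so fraction remaining f = (1/2)^(11/16) ≈ 0.6209.
Accumulation ratio R = 1/(1 − f) ≈ 1/0.3791 ≈ 2.6378.
Single-dose peak C₀ = D/Vd = 416/257 ≈ 1.619 mg/L.
Cmax,ss = C₀/(1 − f) ≈ 1.619/0.3791 ≈ 4.271 mg/L.
Steady-state trough Cmin,ss = Cmax,ss·f ≈ 4.271 × 0.6209 ≈ 2.652 mg/L.
Trough 2.7 mg/L vs MEC 4 mg/L: subtherapeutic.

2.7 mg/L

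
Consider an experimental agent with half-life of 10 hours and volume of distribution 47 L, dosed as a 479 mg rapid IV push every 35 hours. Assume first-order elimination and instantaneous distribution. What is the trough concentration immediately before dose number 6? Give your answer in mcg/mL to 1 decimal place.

f = (1/2)^(τ/t½) = (1/2)^(35/10) ≈ 0.0884.
C₀ = D/Vd = 479/47 ≈ 10.191 mcg/mL.
Before the 6th dose, 5 doses have been given. Superposition: Cmin = C₀·(f + f² + … + f^5).
≈ 10.191 × (0.0884 + 0.0078 + 0.0007 + 0.0001 + 0.0000) ≈ 10.191 × 0.0970 ≈ 0.989 mcg/mL.

1.0 mcg/mL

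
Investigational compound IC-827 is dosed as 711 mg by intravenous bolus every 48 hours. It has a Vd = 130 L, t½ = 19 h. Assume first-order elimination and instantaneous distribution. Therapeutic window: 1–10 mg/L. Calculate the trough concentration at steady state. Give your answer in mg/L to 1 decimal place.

τ/t½ = 48/19 ≈ 2.5263, so fraction remaining f = (1/2)^(48/19) ≈ 0.1736.
Accumulation ratio R = 1/(1 − f) ≈ 1/0.8264 ≈ 1.2101.
Single-dose peak C₀ = D/Vd = 711/130 ≈ 5.469 mg/L.
Steady-state peak Cmax,ss = C₀·R ≈ 5.469 × 1.2101 ≈ 6.618 mg/L.
One interval later, Cmin,ss = Cmax,ss·e^(−kτ) ≈ 6.618 × 0.1736 ≈ 1.149 mg/L.
Trough 1.1 mg/L vs MEC 1 mg/L: adequate.

1.1 mg/L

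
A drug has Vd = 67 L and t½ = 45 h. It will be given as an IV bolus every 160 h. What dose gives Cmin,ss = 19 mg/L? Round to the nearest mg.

13695 mg

τ/t½ = 160/45 ≈ 3.5556, so f = (1/2)^(160/45) ≈ 0.085049.
Cmin,ss = (D/Vd)·f/(1−f), so D = Cmin,ss·Vd·(1−f)/f.
D = 19 × 67 × (1−f)/f ≈ 19 × 67 × 10.75793 ≈ 13694.84 mg.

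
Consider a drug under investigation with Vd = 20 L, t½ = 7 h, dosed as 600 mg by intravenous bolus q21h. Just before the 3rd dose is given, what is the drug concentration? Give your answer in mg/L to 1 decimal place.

4.2 mg/L

f = (1/2)^(τ/t½) = (1/2)^(21/7) ≈ 0.1250.
C₀ = D/Vd = 600/20 ≈ 30.000 mg/L.
Before the 3rd dose, 2 doses have been given. Superposition: Cmin = C₀·(f + f²).
≈ 30.000 × (0.1250 + 0.0156) ≈ 30.000 × 0.1406 ≈ 4.218 mg/L.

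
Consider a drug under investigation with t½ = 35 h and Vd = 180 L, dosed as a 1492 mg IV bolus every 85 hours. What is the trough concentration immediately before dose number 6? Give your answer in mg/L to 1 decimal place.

1.9 mg/L

f = (1/2)^(τ/t½) = (1/2)^(85/35) ≈ 0.1857.
C₀ = D/Vd = 1492/180 ≈ 8.289 mg/L.
Before the 6th dose, 5 doses have been given. Superposition: Cmin = C₀·(f + f² + … + f^5).
≈ 8.289 × (0.1857 + 0.0345 + 0.0064 + 0.0012 + 0.0002) ≈ 8.289 × 0.2280 ≈ 1.890 mg/L.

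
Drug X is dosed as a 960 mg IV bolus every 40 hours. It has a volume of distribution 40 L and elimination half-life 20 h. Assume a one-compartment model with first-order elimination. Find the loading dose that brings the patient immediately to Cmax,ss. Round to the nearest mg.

1280 mg

f = (1/2)^(40/20) ≈ 0.250000; accumulation ratio R = 1/(1−f) ≈ 1.33333.
Loading dose to hit Cmax,ss on first dose: D_load = D_maint·R ≈ 960 × 1.33333 ≈ 1280.00 mg.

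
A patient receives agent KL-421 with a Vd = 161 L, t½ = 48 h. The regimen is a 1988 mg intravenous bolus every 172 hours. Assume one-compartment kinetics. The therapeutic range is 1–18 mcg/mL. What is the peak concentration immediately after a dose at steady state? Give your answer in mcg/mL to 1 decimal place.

13.5 mcg/mL

Over one 172-h interval, 172/48 ≈ 3.5833 half-lives elapse, leaving f ≈ 0.0834 of each dose.
Accumulation ratio R = 1/(1 − f) ≈ 1/0.9166 ≈ 1.0910.
Single-dose peak C₀ = D/Vd = 1988/161 ≈ 12.348 mcg/mL.
Cmax,ss = C₀/(1 − f) ≈ 12.348/0.9166 ≈ 13.472 mcg/mL.
Peak 13.5 mcg/mL vs MTC 18 mcg/mL: below toxic threshold.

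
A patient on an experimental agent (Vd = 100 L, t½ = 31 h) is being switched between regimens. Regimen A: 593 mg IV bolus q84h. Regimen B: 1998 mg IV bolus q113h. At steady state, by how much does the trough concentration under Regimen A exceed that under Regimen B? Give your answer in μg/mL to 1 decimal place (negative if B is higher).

Regimen A: f = (1/2)^(84/31) ≈ 0.1529; Cmin,ss = (593/100)·f/(1−f) ≈ 1.070 μg/mL.
Regimen B: f = (1/2)^(113/31) ≈ 0.0799; Cmin,ss = (1998/100)·f/(1−f) ≈ 1.735 μg/mL.
Difference ≈ 1.070 − 1.735 ≈ -0.665 μg/mL.

-0.7 μg/mL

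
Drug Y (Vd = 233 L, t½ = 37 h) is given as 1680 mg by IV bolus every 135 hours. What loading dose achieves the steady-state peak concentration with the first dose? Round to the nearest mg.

1826 mg

f = (1/2)^(135/37) ≈ 0.079735; accumulation ratio R = 1/(1−f) ≈ 1.08664.
Loading dose to hit Cmax,ss on first dose: D_load = D_maint·R ≈ 1680 × 1.08664 ≈ 1825.56 mg.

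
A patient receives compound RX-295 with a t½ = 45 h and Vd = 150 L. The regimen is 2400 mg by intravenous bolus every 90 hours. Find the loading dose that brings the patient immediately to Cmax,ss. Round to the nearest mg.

f = (1/2)^(90/45) ≈ 0.250000; accumulation ratio R = 1/(1−f) ≈ 1.33333.
Loading dose to hit Cmax,ss on first dose: D_load = D_maint·R ≈ 2400 × 1.33333 ≈ 3199.99 mg.

3200 mg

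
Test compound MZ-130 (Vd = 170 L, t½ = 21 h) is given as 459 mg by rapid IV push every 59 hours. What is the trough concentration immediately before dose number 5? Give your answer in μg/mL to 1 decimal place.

0.4 μg/mL

f = (1/2)^(τ/t½) = (1/2)^(59/21) ≈ 0.1426.
C₀ = D/Vd = 459/170 ≈ 2.700 μg/mL.
Before the 5th dose, 4 doses have been given. Superposition: Cmin = C₀·(f + f² + … + f^4).
≈ 2.700 × (0.1426 + 0.0203 + 0.0029 + 0.0004) ≈ 2.700 × 0.1662 ≈ 0.449 μg/mL.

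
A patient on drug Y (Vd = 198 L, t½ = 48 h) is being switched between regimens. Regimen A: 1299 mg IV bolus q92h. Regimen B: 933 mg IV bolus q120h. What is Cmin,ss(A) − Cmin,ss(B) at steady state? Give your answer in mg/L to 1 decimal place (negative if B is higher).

Regimen A: f = (1/2)^(92/48) ≈ 0.2649; Cmin,ss = (1299/198)·f/(1−f) ≈ 2.364 mg/L.
Regimen B: f = (1/2)^(120/48) ≈ 0.1768; Cmin,ss = (933/198)·f/(1−f) ≈ 1.012 mg/L.
Difference ≈ 2.364 − 1.012 ≈ 1.352 mg/L.

1.4 mg/L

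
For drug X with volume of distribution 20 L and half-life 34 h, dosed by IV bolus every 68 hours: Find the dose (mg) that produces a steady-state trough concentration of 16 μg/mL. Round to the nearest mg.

τ/t½ = 68/34 ≈ 2, so f = (1/2)^(68/34) ≈ 0.250000.
Cmin,ss = (D/Vd)·f/(1−f), so D = Cmin,ss·Vd·(1−f)/f.
D = 16 × 20 × (1−f)/f ≈ 16 × 20 × 3.00000 ≈ 960.00 mg.

960 mg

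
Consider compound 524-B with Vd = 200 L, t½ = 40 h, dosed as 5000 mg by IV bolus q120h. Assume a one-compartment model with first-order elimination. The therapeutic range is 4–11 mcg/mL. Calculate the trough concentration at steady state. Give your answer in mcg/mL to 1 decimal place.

τ = 120 h = 3 half-lives, so f = (1/2)^3 = 0.125.
Accumulation ratio R = 1/(1 − f) = 1/0.875 = 8/7.
Single-dose peak C₀ = D/Vd = 5000/200 = 25 mcg/mL.
Steady-state peak Cmax,ss = C₀·R = 25 × 8/7 ≈ 28.571 mcg/mL.
Steady-state trough Cmin,ss = Cmax,ss·f ≈ 28.571 × 0.125 ≈ 3.571 mcg/mL.
Trough 3.6 mcg/mL vs MEC 4 mcg/mL: subtherapeutic.

3.6 mcg/mL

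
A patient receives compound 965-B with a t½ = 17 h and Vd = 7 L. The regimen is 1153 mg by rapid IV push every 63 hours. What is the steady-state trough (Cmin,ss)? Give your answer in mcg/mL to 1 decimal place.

Over one 63-h interval, 63/17 ≈ 3.7059 half-lives elapse, leaving f ≈ 0.0766 of each dose.
Accumulation ratio R = 1/(1 − f) ≈ 1/0.9234 ≈ 1.0830.
Each bolus raises the concentration by D/Vd = 1153/7 ≈ 164.714 mcg/mL.
Cmax,ss = C₀/(1 − f) ≈ 164.714/0.9234 ≈ 178.378 mcg/mL.
Steady-state trough Cmin,ss = Cmax,ss·f ≈ 178.378 × 0.0766 ≈ 13.664 mcg/mL.

13.7 mcg/mL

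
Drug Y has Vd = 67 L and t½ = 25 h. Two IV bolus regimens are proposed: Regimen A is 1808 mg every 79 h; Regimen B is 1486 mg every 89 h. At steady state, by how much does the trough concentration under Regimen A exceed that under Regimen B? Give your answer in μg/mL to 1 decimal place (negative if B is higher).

1.3 μg/mL

Regimen A: f = (1/2)^(79/25) ≈ 0.1119; Cmin,ss = (1808/67)·f/(1−f) ≈ 3.400 μg/mL.
Regimen B: f = (1/2)^(89/25) ≈ 0.0848; Cmin,ss = (1486/67)·f/(1−f) ≈ 2.055 μg/mL.
Difference ≈ 3.400 − 2.055 ≈ 1.345 μg/mL.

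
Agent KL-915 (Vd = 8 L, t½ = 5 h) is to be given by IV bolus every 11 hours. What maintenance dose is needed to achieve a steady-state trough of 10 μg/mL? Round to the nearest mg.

τ/t½ = 11/5 ≈ 2.2, so f = (1/2)^(11/5) ≈ 0.217638.
Cmin,ss = (D/Vd)·f/(1−f), so D = Cmin,ss·Vd·(1−f)/f.
D = 10 × 8 × (1−f)/f ≈ 10 × 8 × 3.59479 ≈ 287.58 mg.

288 mg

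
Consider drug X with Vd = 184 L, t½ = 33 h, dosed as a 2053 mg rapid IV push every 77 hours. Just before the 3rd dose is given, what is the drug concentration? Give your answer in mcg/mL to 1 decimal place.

2.7 mcg/mL

f = (1/2)^(τ/t½) = (1/2)^(77/33) ≈ 0.1984.
C₀ = D/Vd = 2053/184 ≈ 11.158 mcg/mL.
Before the 3rd dose, 2 doses have been given. Superposition: Cmin = C₀·(f + f²).
≈ 11.158 × (0.1984 + 0.0394) ≈ 11.158 × 0.2378 ≈ 2.653 mcg/mL.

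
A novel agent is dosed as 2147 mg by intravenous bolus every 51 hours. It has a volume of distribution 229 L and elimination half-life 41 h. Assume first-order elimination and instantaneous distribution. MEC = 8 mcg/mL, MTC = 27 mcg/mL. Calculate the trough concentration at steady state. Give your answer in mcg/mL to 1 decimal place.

6.9 mcg/mL

Over one 51-h interval, 51/41 ≈ 1.2439 half-lives elapse, leaving f ≈ 0.4222 of each dose.
Accumulation ratio R = 1/(1 − f) ≈ 1/0.5778 ≈ 1.7307.
Each bolus raises the concentration by D/Vd = 2147/229 ≈ 9.376 mcg/mL.
Steady-state peak Cmax,ss = C₀·R ≈ 9.376 × 1.7307 ≈ 16.227 mcg/mL.
One interval later, Cmin,ss = Cmax,ss·e^(−kτ) ≈ 16.227 × 0.4222 ≈ 6.851 mcg/mL.
Trough 6.9 mcg/mL vs MEC 8 mcg/mL: subtherapeutic.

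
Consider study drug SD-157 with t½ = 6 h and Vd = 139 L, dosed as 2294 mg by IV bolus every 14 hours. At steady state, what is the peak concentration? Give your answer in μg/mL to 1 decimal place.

Over one 14-h interval, 14/6 ≈ 2.3333 half-lives elapse, leaving f ≈ 0.1984 of each dose.
At steady state, accumulation factor R = 1/(1 − e^(−kτ)) ≈ 1.2475.
Single-dose peak C₀ = D/Vd = 2294/139 ≈ 16.504 μg/mL.
Steady-state peak Cmax,ss = C₀·R ≈ 16.504 × 1.2475 ≈ 20.589 μg/mL.

20.6 μg/mL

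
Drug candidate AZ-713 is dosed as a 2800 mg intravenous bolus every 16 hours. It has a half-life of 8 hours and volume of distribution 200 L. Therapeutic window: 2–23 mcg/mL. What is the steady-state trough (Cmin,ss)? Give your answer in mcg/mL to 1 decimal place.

The dosing interval is 2 half-lives, so f = 2^(−2) = 0.25.
At steady state, R = 1/(1 − 0.25) = 4/3.
Single-dose peak C₀ = D/Vd = 2800/200 = 14 mcg/mL.
Steady-state peak Cmax,ss = C₀·R = 14 × 4/3 ≈ 18.667 mcg/mL.
Steady-state trough Cmin,ss = Cmax,ss·f ≈ 18.667 × 0.25 ≈ 4.667 mcg/mL.
Trough 4.7 mcg/mL vs MEC 2 mcg/mL: adequate.

4.7 mcg/mL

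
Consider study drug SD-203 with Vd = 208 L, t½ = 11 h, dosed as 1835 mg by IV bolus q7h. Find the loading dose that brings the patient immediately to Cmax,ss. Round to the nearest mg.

f = (1/2)^(7/11) ≈ 0.643332; accumulation ratio R = 1/(1−f) ≈ 2.80373.
Loading dose to hit Cmax,ss on first dose: D_load = D_maint·R ≈ 1835 × 2.80373 ≈ 5144.84 mg.

5145 mg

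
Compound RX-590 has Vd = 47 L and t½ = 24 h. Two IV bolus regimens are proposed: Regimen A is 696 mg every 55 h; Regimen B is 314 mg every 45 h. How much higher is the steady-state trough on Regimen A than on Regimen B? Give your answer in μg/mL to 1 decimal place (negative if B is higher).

1.3 μg/mL

Regimen A: f = (1/2)^(55/24) ≈ 0.2042; Cmin,ss = (696/47)·f/(1−f) ≈ 3.800 μg/mL.
Regimen B: f = (1/2)^(45/24) ≈ 0.2726; Cmin,ss = (314/47)·f/(1−f) ≈ 2.504 μg/mL.
Difference ≈ 3.800 − 2.504 ≈ 1.296 μg/mL.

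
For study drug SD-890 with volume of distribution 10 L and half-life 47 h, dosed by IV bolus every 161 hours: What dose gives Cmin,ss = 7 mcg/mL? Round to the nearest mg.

682 mg

τ/t½ = 161/47 ≈ 3.4255, so f = (1/2)^(161/47) ≈ 0.093071.
Cmin,ss = (D/Vd)·f/(1−f), so D = Cmin,ss·Vd·(1−f)/f.
D = 7 × 10 × (1−f)/f ≈ 7 × 10 × 9.74449 ≈ 682.11 mg.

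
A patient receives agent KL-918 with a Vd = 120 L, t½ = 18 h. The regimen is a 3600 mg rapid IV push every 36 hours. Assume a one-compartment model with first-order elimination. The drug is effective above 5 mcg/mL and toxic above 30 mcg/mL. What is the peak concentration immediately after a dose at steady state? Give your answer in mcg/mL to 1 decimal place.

The dosing interval is 2 half-lives, so f = 2^(−2) = 0.25.
Accumulation ratio R = 1/(1 − f) = 1/0.75 = 4/3.
Single-dose peak C₀ = D/Vd = 3600/120 = 30 mcg/mL.
Steady-state peak Cmax,ss = C₀·R = 30 × 4/3 ≈ 40.000 mcg/mL.
Peak 40.0 mcg/mL vs MTC 30 mcg/mL: exceeds toxic threshold.

40.0 mcg/mL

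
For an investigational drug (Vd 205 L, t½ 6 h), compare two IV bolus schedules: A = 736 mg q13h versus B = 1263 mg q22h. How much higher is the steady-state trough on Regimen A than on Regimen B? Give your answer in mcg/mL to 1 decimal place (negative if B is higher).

Regimen A: f = (1/2)^(13/6) ≈ 0.2227; Cmin,ss = (736/205)·f/(1−f) ≈ 1.029 mcg/mL.
Regimen B: f = (1/2)^(22/6) ≈ 0.0787; Cmin,ss = (1263/205)·f/(1−f) ≈ 0.526 mcg/mL.
Difference ≈ 1.029 − 0.526 ≈ 0.503 mcg/mL.

0.5 mcg/mL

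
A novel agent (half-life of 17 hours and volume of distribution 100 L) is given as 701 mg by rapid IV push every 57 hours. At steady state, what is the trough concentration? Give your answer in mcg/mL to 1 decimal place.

0.8 mcg/mL

k = ln2/t½ = ln2/17 ≈ 0.040773 h⁻¹; fraction remaining f = e^(−kτ) = e^(−0.040773×57) ≈ 0.0979.
Each bolus raises the concentration by D/Vd = 701/100 ≈ 7.010 mcg/mL.
Steady-state trough Cmin,ss = C₀·f/(1−f) ≈ 7.010 × 0.0979/0.9021 ≈ 0.761 mcg/mL.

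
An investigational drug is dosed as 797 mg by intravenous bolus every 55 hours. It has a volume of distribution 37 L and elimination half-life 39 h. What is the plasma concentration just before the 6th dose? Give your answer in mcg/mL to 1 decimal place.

f = (1/2)^(τ/t½) = (1/2)^(55/39) ≈ 0.3762.
C₀ = D/Vd = 797/37 ≈ 21.541 mcg/mL.
Before the 6th dose, 5 doses have been given. Superposition: Cmin = C₀·(f + f² + … + f^5).
≈ 21.541 × (0.3762 + 0.1415 + 0.0532 + 0.0200 + 0.0075) ≈ 21.541 × 0.5984 ≈ 12.890 mcg/mL.

12.9 mcg/mL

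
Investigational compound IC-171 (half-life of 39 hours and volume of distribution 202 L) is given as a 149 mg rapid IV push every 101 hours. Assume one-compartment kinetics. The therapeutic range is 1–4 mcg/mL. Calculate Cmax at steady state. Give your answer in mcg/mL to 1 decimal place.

0.9 mcg/mL

Over one 101-h interval, 101/39 ≈ 2.5897 half-lives elapse, leaving f ≈ 0.1661 of each dose.
At steady state, accumulation factor R = 1/(1 − e^(−kτ)) ≈ 1.1992.
Each bolus raises the concentration by D/Vd = 149/202 ≈ 0.738 mcg/mL.
Steady-state peak Cmax,ss = C₀·R ≈ 0.738 × 1.1992 ≈ 0.885 mcg/mL.
Peak 0.9 mcg/mL vs MTC 4 mcg/mL: below toxic threshold.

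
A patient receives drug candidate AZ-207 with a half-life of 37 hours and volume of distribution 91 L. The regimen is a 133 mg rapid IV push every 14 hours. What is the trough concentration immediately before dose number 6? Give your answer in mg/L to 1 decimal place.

f = (1/2)^(τ/t½) = (1/2)^(14/37) ≈ 0.7693.
C₀ = D/Vd = 133/91 ≈ 1.462 mg/L.
Before the 6th dose, 5 doses have been given. Superposition: Cmin = C₀·(f + f² + … + f^5).
≈ 1.462 × (0.7693 + 0.5918 + 0.4553 + 0.3503 + 0.2695) ≈ 1.462 × 2.4362 ≈ 3.562 mg/L.

3.6 mg/L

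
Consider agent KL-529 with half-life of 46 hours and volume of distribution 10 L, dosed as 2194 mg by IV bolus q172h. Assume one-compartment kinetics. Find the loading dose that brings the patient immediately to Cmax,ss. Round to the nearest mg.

f = (1/2)^(172/46) ≈ 0.074888; accumulation ratio R = 1/(1−f) ≈ 1.08095.
Loading dose to hit Cmax,ss on first dose: D_load = D_maint·R ≈ 2194 × 1.08095 ≈ 2371.60 mg.

2372 mg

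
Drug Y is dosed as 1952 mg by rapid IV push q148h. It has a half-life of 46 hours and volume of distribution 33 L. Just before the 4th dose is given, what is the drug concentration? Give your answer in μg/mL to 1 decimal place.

f = (1/2)^(τ/t½) = (1/2)^(148/46) ≈ 0.1075.
C₀ = D/Vd = 1952/33 ≈ 59.152 μg/mL.
Before the 4th dose, 3 doses have been given. Superposition: Cmin = C₀·(f + f² + … + f^3).
≈ 59.152 × (0.1075 + 0.0116 + 0.0012) ≈ 59.152 × 0.1203 ≈ 7.116 μg/mL.

7.1 μg/mL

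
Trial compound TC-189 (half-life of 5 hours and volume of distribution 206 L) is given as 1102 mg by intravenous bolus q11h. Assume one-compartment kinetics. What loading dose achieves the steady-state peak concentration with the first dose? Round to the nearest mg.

f = (1/2)^(11/5) ≈ 0.217638; accumulation ratio R = 1/(1−f) ≈ 1.27818.
Loading dose to hit Cmax,ss on first dose: D_load = D_maint·R ≈ 1102 × 1.27818 ≈ 1408.55 mg.

1409 mg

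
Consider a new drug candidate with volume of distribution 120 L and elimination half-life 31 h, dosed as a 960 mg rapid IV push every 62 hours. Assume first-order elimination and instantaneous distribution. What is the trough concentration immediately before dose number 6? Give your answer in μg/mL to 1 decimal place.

f = (1/2)^(τ/t½) = (1/2)^(62/31) ≈ 0.2500.
C₀ = D/Vd = 960/120 ≈ 8.000 μg/mL.
Before the 6th dose, 5 doses have been given. Superposition: Cmin = C₀·(f + f² + … + f^5).
≈ 8.000 × (0.2500 + 0.0625 + 0.0156 + 0.0039 + 0.0010) ≈ 8.000 × 0.3330 ≈ 2.664 μg/mL.

2.7 μg/mL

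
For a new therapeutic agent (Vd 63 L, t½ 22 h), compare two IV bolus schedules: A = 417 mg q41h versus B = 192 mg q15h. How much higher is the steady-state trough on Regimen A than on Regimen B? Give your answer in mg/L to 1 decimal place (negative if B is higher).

-2.5 mg/L

Regimen A: f = (1/2)^(41/22) ≈ 0.2748; Cmin,ss = (417/63)·f/(1−f) ≈ 2.508 mg/L.
Regimen B: f = (1/2)^(15/22) ≈ 0.6234; Cmin,ss = (192/63)·f/(1−f) ≈ 5.045 mg/L.
Difference ≈ 2.508 − 5.045 ≈ -2.537 mg/L.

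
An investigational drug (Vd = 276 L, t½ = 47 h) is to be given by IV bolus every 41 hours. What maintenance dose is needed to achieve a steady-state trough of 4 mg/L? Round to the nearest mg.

917 mg

τ/t½ = 41/47 ≈ 0.87234, so f = (1/2)^(41/47) ≈ 0.546260.
Cmin,ss = (D/Vd)·f/(1−f), so D = Cmin,ss·Vd·(1−f)/f.
D = 4 × 276 × (1−f)/f ≈ 4 × 276 × 0.83063 ≈ 917.02 mg.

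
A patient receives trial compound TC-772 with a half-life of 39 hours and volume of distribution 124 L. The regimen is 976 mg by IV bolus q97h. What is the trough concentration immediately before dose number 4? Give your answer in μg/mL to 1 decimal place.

1.7 μg/mL

f = (1/2)^(τ/t½) = (1/2)^(97/39) ≈ 0.1784.
C₀ = D/Vd = 976/124 ≈ 7.871 μg/mL.
Before the 4th dose, 3 doses have been given. Superposition: Cmin = C₀·(f + f² + … + f^3).
≈ 7.871 × (0.1784 + 0.0318 + 0.0057) ≈ 7.871 × 0.2159 ≈ 1.699 μg/mL.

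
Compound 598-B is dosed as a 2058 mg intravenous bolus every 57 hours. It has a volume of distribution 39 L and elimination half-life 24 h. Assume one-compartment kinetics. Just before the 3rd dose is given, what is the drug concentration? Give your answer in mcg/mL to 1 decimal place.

f = (1/2)^(τ/t½) = (1/2)^(57/24) ≈ 0.1928.
C₀ = D/Vd = 2058/39 ≈ 52.769 mcg/mL.
Before the 3rd dose, 2 doses have been given. Superposition: Cmin = C₀·(f + f²).
≈ 52.769 × (0.1928 + 0.0372) ≈ 52.769 × 0.2300 ≈ 12.137 mcg/mL.

12.1 mcg/mL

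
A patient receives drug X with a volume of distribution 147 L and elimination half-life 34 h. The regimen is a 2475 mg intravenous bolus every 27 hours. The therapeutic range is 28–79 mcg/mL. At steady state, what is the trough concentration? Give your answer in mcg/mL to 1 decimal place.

22.9 mcg/mL

τ/t½ = 27/34 ≈ 0.79412, so fraction remaining f = (1/2)^(27/34) ≈ 0.5767.
Accumulation ratio R = 1/(1 − f) ≈ 1/0.4233 ≈ 2.3624.
Each bolus raises the concentration by D/Vd = 2475/147 ≈ 16.837 mcg/mL.
Steady-state peak Cmax,ss = C₀·R ≈ 16.837 × 2.3624 ≈ 39.776 mcg/mL.
One interval later, Cmin,ss = Cmax,ss·e^(−kτ) ≈ 39.776 × 0.5767 ≈ 22.939 mcg/mL.
Trough 22.9 mcg/mL vs MEC 28 mcg/mL: subtherapeutic.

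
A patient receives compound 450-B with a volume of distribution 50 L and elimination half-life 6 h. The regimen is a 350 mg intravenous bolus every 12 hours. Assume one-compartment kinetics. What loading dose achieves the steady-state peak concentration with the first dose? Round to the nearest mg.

f = (1/2)^(12/6) ≈ 0.250000; accumulation ratio R = 1/(1−f) ≈ 1.33333.
Loading dose to hit Cmax,ss on first dose: D_load = D_maint·R ≈ 350 × 1.33333 ≈ 466.67 mg.

467 mg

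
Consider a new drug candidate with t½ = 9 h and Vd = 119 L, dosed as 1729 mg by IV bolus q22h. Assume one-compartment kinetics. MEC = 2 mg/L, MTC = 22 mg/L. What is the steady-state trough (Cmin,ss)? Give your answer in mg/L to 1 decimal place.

k = ln2/t½ = ln2/9 ≈ 0.077016 h⁻¹; fraction remaining f = e^(−kτ) = e^(−0.077016×22) ≈ 0.1837.
Each bolus raises the concentration by D/Vd = 1729/119 ≈ 14.529 mg/L.
Steady-state trough Cmin,ss = C₀·f/(1−f) ≈ 14.529 × 0.1837/0.8163 ≈ 3.270 mg/L.
Trough 3.3 mg/L vs MEC 2 mg/L: adequate.

3.3 mg/L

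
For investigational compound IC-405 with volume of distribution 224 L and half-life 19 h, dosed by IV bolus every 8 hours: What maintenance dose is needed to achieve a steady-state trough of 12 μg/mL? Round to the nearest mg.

τ/t½ = 8/19 ≈ 0.42105, so f = (1/2)^(8/19) ≈ 0.746879.
Cmin,ss = (D/Vd)·f/(1−f), so D = Cmin,ss·Vd·(1−f)/f.
D = 12 × 224 × (1−f)/f ≈ 12 × 224 × 0.33890 ≈ 910.96 mg.

911 mg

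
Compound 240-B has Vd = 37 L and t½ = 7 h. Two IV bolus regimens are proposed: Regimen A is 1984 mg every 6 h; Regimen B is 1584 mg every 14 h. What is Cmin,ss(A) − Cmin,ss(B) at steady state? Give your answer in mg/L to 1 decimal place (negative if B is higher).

51.8 mg/L

Regimen A: f = (1/2)^(6/7) ≈ 0.5520; Cmin,ss = (1984/37)·f/(1−f) ≈ 66.069 mg/L.
Regimen B: f = (1/2)^(14/7) ≈ 0.2500; Cmin,ss = (1584/37)·f/(1−f) ≈ 14.270 mg/L.
Difference ≈ 66.069 − 14.270 ≈ 51.799 mg/L.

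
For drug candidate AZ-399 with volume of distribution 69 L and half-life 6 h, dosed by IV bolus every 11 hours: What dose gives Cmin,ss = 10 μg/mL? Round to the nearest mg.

1769 mg

τ/t½ = 11/6 ≈ 1.8333, so f = (1/2)^(11/6) ≈ 0.280616.
Cmin,ss = (D/Vd)·f/(1−f), so D = Cmin,ss·Vd·(1−f)/f.
D = 10 × 69 × (1−f)/f ≈ 10 × 69 × 2.56359 ≈ 1768.88 mg.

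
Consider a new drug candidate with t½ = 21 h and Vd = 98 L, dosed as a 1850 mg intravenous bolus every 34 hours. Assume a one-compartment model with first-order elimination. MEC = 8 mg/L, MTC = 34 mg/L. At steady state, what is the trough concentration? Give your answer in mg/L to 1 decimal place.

9.1 mg/L

k = ln2/t½ = ln2/21 ≈ 0.033007 h⁻¹; fraction remaining f = e^(−kτ) = e^(−0.033007×34) ≈ 0.3256.
Accumulation ratio R = 1/(1 − f) ≈ 1/0.6744 ≈ 1.4828.
Each bolus raises the concentration by D/Vd = 1850/98 ≈ 18.878 mg/L.
Cmax,ss = C₀/(1 − f) ≈ 18.878/0.6744 ≈ 27.992 mg/L.
One interval later, Cmin,ss = Cmax,ss·e^(−kτ) ≈ 27.992 × 0.3256 ≈ 9.114 mg/L.
Trough 9.1 mg/L vs MEC 8 mg/L: adequate.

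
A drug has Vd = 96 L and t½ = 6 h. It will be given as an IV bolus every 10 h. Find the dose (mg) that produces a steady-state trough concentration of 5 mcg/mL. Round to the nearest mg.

τ/t½ = 10/6 ≈ 1.6667, so f = (1/2)^(10/6) ≈ 0.314980.
Cmin,ss = (D/Vd)·f/(1−f), so D = Cmin,ss·Vd·(1−f)/f.
D = 5 × 96 × (1−f)/f ≈ 5 × 96 × 2.17480 ≈ 1043.90 mg.

1044 mg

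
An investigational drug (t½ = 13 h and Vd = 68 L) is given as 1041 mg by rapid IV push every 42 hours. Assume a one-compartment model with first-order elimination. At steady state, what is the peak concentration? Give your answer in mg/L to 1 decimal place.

17.1 mg/L

τ/t½ = 42/13 ≈ 3.2308, so fraction remaining f = (1/2)^(42/13) ≈ 0.1065.
Accumulation ratio R = 1/(1 − f) ≈ 1/0.8935 ≈ 1.1192.
Single-dose peak C₀ = D/Vd = 1041/68 ≈ 15.309 mg/L.
Steady-state peak Cmax,ss = C₀·R ≈ 15.309 × 1.1192 ≈ 17.134 mg/L.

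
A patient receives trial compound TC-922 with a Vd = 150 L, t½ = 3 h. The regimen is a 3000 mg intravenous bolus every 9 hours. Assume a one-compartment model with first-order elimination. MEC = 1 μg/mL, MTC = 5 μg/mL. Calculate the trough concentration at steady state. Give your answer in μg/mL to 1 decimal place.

2.9 μg/mL

τ = 9 h = 3 half-lives, so f = (1/2)^3 = 0.125.
At steady state, R = 1/(1 − 0.125) = 8/7.
Single-dose peak C₀ = D/Vd = 3000/150 = 20 μg/mL.
Steady-state peak Cmax,ss = C₀·R = 20 × 8/7 ≈ 22.857 μg/mL.
Steady-state trough Cmin,ss = Cmax,ss·f ≈ 22.857 × 0.125 ≈ 2.857 μg/mL.
Trough 2.9 μg/mL vs MEC 1 μg/mL: adequate.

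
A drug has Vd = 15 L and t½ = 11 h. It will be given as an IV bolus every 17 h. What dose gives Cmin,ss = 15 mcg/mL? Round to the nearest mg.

432 mg

τ/t½ = 17/11 ≈ 1.5455, so f = (1/2)^(17/11) ≈ 0.342588.
Cmin,ss = (D/Vd)·f/(1−f), so D = Cmin,ss·Vd·(1−f)/f.
D = 15 × 15 × (1−f)/f ≈ 15 × 15 × 1.91896 ≈ 431.77 mg.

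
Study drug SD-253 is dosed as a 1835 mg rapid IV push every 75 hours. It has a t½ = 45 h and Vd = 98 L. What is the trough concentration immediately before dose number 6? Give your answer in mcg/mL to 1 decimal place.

8.6 mcg/mL

f = (1/2)^(τ/t½) = (1/2)^(75/45) ≈ 0.3150.
C₀ = D/Vd = 1835/98 ≈ 18.724 mcg/mL.
Before the 6th dose, 5 doses have been given. Superposition: Cmin = C₀·(f + f² + … + f^5).
≈ 18.724 × (0.3150 + 0.0992 + 0.0313 + 0.0098 + 0.0031) ≈ 18.724 × 0.4584 ≈ 8.583 mcg/mL.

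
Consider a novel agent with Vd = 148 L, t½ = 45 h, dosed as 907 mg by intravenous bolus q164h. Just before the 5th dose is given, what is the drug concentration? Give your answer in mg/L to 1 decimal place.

f = (1/2)^(τ/t½) = (1/2)^(164/45) ≈ 0.0800.
C₀ = D/Vd = 907/148 ≈ 6.128 mg/L.
Before the 5th dose, 4 doses have been given. Superposition: Cmin = C₀·(f + f² + … + f^4).
≈ 6.128 × (0.0800 + 0.0064 + 0.0005 + 0.0000) ≈ 6.128 × 0.0869 ≈ 0.533 mg/L.

0.5 mg/L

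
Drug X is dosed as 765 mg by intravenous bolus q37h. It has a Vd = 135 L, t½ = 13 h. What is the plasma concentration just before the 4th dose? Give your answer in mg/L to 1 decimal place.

0.9 mg/L

f = (1/2)^(τ/t½) = (1/2)^(37/13) ≈ 0.1391.
C₀ = D/Vd = 765/135 ≈ 5.667 mg/L.
Before the 4th dose, 3 doses have been given. Superposition: Cmin = C₀·(f + f² + … + f^3).
≈ 5.667 × (0.1391 + 0.0193 + 0.0027) ≈ 5.667 × 0.1611 ≈ 0.913 mg/L.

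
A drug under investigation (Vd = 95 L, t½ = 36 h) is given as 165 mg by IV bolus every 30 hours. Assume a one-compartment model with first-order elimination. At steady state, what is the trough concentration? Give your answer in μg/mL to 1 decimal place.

2.2 μg/mL

τ/t½ = 30/36 ≈ 0.83333, so fraction remaining f = (1/2)^(30/36) ≈ 0.5612.
At steady state, accumulation factor R = 1/(1 − e^(−kτ)) ≈ 2.2789.
Each bolus raises the concentration by D/Vd = 165/95 ≈ 1.737 μg/mL.
Steady-state peak Cmax,ss = C₀·R ≈ 1.737 × 2.2789 ≈ 3.958 μg/mL.
Steady-state trough Cmin,ss = Cmax,ss·f ≈ 3.958 × 0.5612 ≈ 2.221 μg/mL.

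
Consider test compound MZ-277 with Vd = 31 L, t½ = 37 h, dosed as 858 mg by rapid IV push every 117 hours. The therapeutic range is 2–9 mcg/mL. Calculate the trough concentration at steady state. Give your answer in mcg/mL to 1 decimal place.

3.5 mcg/mL

Over one 117-h interval, 117/37 ≈ 3.1622 half-lives elapse, leaving f ≈ 0.1117 of each dose.
At steady state, accumulation factor R = 1/(1 − e^(−kτ)) ≈ 1.1257.
Each bolus raises the concentration by D/Vd = 858/31 ≈ 27.677 mcg/mL.
Cmax,ss = C₀/(1 − f) ≈ 27.677/0.8883 ≈ 31.157 mcg/mL.
One interval later, Cmin,ss = Cmax,ss·e^(−kτ) ≈ 31.157 × 0.1117 ≈ 3.480 mcg/mL.
Trough 3.5 mcg/mL vs MEC 2 mcg/mL: adequate.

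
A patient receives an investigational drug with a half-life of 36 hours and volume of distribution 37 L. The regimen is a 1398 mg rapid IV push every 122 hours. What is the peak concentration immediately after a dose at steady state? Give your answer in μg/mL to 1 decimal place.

τ/t½ = 122/36 ≈ 3.3889, so fraction remaining f = (1/2)^(122/36) ≈ 0.0955.
Accumulation ratio R = 1/(1 − f) ≈ 1/0.9045 ≈ 1.1056.
Each bolus raises the concentration by D/Vd = 1398/37 ≈ 37.784 μg/mL.
Steady-state peak Cmax,ss = C₀·R ≈ 37.784 × 1.1056 ≈ 41.774 μg/mL.

41.8 μg/mL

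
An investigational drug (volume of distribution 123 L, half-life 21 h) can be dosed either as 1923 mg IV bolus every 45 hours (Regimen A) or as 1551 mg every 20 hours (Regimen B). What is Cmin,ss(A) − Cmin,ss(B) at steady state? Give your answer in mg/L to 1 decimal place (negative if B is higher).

Regimen A: f = (1/2)^(45/21) ≈ 0.2264; Cmin,ss = (1923/123)·f/(1−f) ≈ 4.575 mg/L.
Regimen B: f = (1/2)^(20/21) ≈ 0.5168; Cmin,ss = (1551/123)·f/(1−f) ≈ 13.487 mg/L.
Difference ≈ 4.575 − 13.487 ≈ -8.912 mg/L.

-8.9 mg/L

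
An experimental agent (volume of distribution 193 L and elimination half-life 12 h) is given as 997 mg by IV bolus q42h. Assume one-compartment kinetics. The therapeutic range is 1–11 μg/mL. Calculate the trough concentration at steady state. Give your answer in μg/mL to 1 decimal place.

0.5 μg/mL

k = ln2/t½ = ln2/12 ≈ 0.057762 h⁻¹; fraction remaining f = e^(−kτ) = e^(−0.057762×42) ≈ 0.0884.
At steady state, accumulation factor R = 1/(1 − e^(−kτ)) ≈ 1.0970.
Each bolus raises the concentration by D/Vd = 997/193 ≈ 5.166 μg/mL.
Steady-state peak Cmax,ss = C₀·R ≈ 5.166 × 1.0970 ≈ 5.667 μg/mL.
One interval later, Cmin,ss = Cmax,ss·e^(−kτ) ≈ 5.667 × 0.0884 ≈ 0.501 μg/mL.
Trough 0.5 μg/mL vs MEC 1 μg/mL: subtherapeutic.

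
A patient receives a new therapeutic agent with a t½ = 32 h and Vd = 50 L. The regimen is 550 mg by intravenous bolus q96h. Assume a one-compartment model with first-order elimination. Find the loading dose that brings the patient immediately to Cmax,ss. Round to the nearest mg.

f = (1/2)^(96/32) ≈ 0.125000; accumulation ratio R = 1/(1−f) ≈ 1.14286.
Loading dose to hit Cmax,ss on first dose: D_load = D_maint·R ≈ 550 × 1.14286 ≈ 628.57 mg.

629 mg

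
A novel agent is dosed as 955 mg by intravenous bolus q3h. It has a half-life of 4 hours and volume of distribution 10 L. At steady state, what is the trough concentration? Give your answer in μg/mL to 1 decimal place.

Over one 3-h interval, 3/4 ≈ 0.75 half-lives elapse, leaving f ≈ 0.5946 of each dose.
At steady state, accumulation factor R = 1/(1 − e^(−kτ)) ≈ 2.4667.
Each bolus raises the concentration by D/Vd = 955/10 ≈ 95.500 μg/mL.
Steady-state peak Cmax,ss = C₀·R ≈ 95.500 × 2.4667 ≈ 235.570 μg/mL.
Steady-state trough Cmin,ss = Cmax,ss·f ≈ 235.570 × 0.5946 ≈ 140.070 μg/mL.

140.1 μg/mL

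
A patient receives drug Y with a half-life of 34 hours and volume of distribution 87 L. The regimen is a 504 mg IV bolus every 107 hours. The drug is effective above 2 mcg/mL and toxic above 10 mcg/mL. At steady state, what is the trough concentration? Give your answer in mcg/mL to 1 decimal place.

Over one 107-h interval, 107/34 ≈ 3.1471 half-lives elapse, leaving f ≈ 0.1129 of each dose.
At steady state, accumulation factor R = 1/(1 − e^(−kτ)) ≈ 1.1273.
Each bolus raises the concentration by D/Vd = 504/87 ≈ 5.793 mcg/mL.
Cmax,ss = C₀/(1 − f) ≈ 5.793/0.8871 ≈ 6.530 mcg/mL.
One interval later, Cmin,ss = Cmax,ss·e^(−kτ) ≈ 6.530 × 0.1129 ≈ 0.737 mcg/mL.
Trough 0.7 mcg/mL vs MEC 2 mcg/mL: subtherapeutic.

0.7 mcg/mL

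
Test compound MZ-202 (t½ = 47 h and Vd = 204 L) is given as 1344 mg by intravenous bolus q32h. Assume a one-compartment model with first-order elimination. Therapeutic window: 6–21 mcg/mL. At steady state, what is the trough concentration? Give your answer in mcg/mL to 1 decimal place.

k = ln2/t½ = ln2/47 ≈ 0.014748 h⁻¹; fraction remaining f = e^(−kτ) = e^(−0.014748×32) ≈ 0.6238.
Each bolus raises the concentration by D/Vd = 1344/204 ≈ 6.588 mcg/mL.
Steady-state trough Cmin,ss = C₀·f/(1−f) ≈ 6.588 × 0.6238/0.3762 ≈ 10.924 mcg/mL.
Trough 10.9 mcg/mL vs MEC 6 mcg/mL: adequate.

10.9 mcg/mL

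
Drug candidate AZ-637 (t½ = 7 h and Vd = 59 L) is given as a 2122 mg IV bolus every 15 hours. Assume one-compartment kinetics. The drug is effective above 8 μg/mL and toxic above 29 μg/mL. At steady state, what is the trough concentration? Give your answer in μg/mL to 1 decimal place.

10.5 μg/mL

τ/t½ = 15/7 ≈ 2.1429, so fraction remaining f = (1/2)^(15/7) ≈ 0.2264.
Single-dose peak C₀ = D/Vd = 2122/59 ≈ 35.966 μg/mL.
Steady-state trough Cmin,ss = C₀·f/(1−f) ≈ 35.966 × 0.2264/0.7736 ≈ 10.526 μg/mL.
Trough 10.5 μg/mL vs MEC 8 μg/mL: adequate.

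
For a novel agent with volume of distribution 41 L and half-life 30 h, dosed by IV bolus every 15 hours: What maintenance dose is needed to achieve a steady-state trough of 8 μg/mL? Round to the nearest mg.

τ/t½ = 15/30 ≈ 0.5, so f = (1/2)^(15/30) ≈ 0.707107.
Cmin,ss = (D/Vd)·f/(1−f), so D = Cmin,ss·Vd·(1−f)/f.
D = 8 × 41 × (1−f)/f ≈ 8 × 41 × 0.41421 ≈ 135.86 mg.

136 mg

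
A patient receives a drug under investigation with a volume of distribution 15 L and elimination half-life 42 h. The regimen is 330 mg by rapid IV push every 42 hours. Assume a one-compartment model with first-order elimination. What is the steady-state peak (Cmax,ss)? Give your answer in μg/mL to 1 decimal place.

τ = 42 h = 1 half-life, so f = (1/2)^1 = 0.5.
Accumulation ratio R = 1/(1 − f) = 1/0.5 = 2/1.
Single-dose peak C₀ = D/Vd = 330/15 = 22 μg/mL.
Steady-state peak Cmax,ss = C₀·R = 22 × 2/1 ≈ 44.000 μg/mL.

44.0 μg/mL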